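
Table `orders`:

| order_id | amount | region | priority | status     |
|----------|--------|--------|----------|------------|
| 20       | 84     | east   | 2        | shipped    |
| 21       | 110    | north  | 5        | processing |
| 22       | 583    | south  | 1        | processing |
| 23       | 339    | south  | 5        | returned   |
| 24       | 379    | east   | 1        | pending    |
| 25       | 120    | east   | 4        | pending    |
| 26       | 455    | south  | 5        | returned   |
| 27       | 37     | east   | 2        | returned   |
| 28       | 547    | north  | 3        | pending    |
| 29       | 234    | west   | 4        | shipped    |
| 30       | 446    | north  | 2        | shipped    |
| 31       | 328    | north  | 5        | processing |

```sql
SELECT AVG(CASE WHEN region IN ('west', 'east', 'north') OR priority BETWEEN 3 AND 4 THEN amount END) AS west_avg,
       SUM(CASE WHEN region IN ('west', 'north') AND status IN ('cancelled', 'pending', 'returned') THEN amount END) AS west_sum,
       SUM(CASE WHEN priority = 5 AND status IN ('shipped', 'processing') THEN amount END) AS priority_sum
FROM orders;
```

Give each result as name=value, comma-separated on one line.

west_avg=253.8888888889, west_sum=547, priority_sum=438

[west_avg: region IN ('west', 'east', 'north') OR priority BETWEEN 3 AND 4]
order_id=20: ✓ → 84
order_id=21: ✓ → 110
order_id=22: ✗
order_id=23: ✗
order_id=24: ✓ → 379
order_id=25: ✓ → 120
order_id=26: ✗
order_id=27: ✓ → 37
order_id=28: ✓ → 547
order_id=29: ✓ → 234
order_id=30: ✓ → 446
order_id=31: ✓ → 328
west_avg = (84 + 110 + 379 + 120 + 37 + 547 + 234 + 446 + 328) / 9 = 253.8888888889
—
[west_sum: region IN ('west', 'north') AND status IN ('cancelled', 'pending', 'returned')]
order_id=20: ✗
order_id=21: ✗
order_id=22: ✗
order_id=23: ✗
order_id=24: ✗
order_id=25: ✗
order_id=26: ✗
order_id=27: ✗
order_id=28: ✓ → 547
order_id=29: ✗
order_id=30: ✗
order_id=31: ✗
west_sum = 547
—
[priority_sum: priority = 5 AND status IN ('shipped', 'processing')]
order_id=20: ✗
order_id=21: ✓ → 110
order_id=22: ✗
order_id=23: ✗
order_id=24: ✗
order_id=25: ✗
order_id=26: ✗
order_id=27: ✗
order_id=28: ✗
order_id=29: ✗
order_id=30: ✗
order_id=31: ✓ → 328
priority_sum = 110 + 328 = 438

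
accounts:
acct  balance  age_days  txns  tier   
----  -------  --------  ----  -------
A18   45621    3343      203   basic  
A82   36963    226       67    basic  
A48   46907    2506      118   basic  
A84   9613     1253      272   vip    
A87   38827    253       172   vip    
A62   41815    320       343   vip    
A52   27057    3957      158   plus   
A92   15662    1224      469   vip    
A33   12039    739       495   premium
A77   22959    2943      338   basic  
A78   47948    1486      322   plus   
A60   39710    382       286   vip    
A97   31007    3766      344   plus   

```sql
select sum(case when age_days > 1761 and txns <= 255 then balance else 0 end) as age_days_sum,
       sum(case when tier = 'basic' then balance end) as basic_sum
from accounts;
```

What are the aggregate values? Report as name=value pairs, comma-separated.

age_days_sum=119585, basic_sum=152450

[age_days_sum: age_days > 1761 and txns <= 255]
acct=A18: ✓ → 45621
acct=A82: ✗
acct=A48: ✓ → 46907
acct=A84: ✗
acct=A87: ✗
acct=A62: ✗
acct=A52: ✓ → 27057
acct=A92: ✗
acct=A33: ✗
acct=A77: ✗
acct=A78: ✗
acct=A60: ✗
acct=A97: ✗
age_days_sum = 45621 + 46907 + 27057 = 119585
—
[basic_sum: tier = 'basic']
acct=A18: ✓ → 45621
acct=A82: ✓ → 36963
acct=A48: ✓ → 46907
acct=A84: ✗
acct=A87: ✗
acct=A62: ✗
acct=A52: ✗
acct=A92: ✗
acct=A33: ✗
acct=A77: ✓ → 22959
acct=A78: ✗
acct=A60: ✗
acct=A97: ✗
basic_sum = 45621 + 36963 + 46907 + 22959 = 152450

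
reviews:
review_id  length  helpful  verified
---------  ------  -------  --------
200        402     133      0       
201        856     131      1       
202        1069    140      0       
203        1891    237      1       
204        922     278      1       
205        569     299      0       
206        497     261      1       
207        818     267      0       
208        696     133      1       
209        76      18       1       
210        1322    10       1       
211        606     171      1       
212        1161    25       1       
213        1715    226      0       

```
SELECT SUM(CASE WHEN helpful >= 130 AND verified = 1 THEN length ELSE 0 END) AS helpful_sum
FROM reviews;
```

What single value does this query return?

review_id=200: ✗
review_id=201: ✓ → 856
review_id=202: ✗
review_id=203: ✓ → 1891
review_id=204: ✓ → 922
review_id=205: ✗
review_id=206: ✓ → 497
review_id=207: ✗
review_id=208: ✓ → 696
review_id=209: ✗
review_id=210: ✗
review_id=211: ✓ → 606
review_id=212: ✗
review_id=213: ✗
helpful_sum = 856 + 1891 + 922 + 497 + 696 + 606 = 5468

5468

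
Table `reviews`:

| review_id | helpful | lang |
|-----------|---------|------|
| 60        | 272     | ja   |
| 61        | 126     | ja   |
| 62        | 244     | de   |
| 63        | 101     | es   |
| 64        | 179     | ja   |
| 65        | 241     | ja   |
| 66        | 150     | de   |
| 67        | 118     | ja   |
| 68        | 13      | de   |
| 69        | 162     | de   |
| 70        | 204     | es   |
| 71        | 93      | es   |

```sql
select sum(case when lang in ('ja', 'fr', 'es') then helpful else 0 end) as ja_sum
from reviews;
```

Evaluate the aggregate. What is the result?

1334

review_id=60: ✓ → 272
review_id=61: ✓ → 126
review_id=62: ✗
review_id=63: ✓ → 101
review_id=64: ✓ → 179
review_id=65: ✓ → 241
review_id=66: ✗
review_id=67: ✓ → 118
review_id=68: ✗
review_id=69: ✗
review_id=70: ✓ → 204
review_id=71: ✓ → 93
ja_sum = 272 + 126 + 101 + 179 + 241 + 118 + 204 + 93 = 1334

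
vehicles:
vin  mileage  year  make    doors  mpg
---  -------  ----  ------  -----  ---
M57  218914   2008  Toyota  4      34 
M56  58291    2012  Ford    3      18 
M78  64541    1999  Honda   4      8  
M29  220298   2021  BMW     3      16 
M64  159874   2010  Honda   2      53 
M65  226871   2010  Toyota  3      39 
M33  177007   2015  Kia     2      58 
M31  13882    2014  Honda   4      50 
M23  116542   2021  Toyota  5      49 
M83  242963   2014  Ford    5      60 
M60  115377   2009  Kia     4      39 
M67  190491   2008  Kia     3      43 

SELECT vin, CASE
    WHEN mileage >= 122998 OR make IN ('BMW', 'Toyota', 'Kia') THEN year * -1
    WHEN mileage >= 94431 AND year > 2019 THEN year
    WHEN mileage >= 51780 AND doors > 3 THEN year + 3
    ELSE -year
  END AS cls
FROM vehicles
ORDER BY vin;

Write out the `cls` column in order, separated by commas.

-2021, -2021, -2014, -2015, -2012, -2008, -2009, -2010, -2010, -2008, 2002, -2014

vin=M23: mileage >= 122998 OR make IN ('BMW', 'Toyota', 'Kia') → -2021
vin=M29: mileage >= 122998 OR make IN ('BMW', 'Toyota', 'Kia') → -2021
vin=M31: ELSE → -2014
vin=M33: mileage >= 122998 OR make IN ('BMW', 'Toyota', 'Kia') → -2015
vin=M56: ELSE → -2012
vin=M57: mileage >= 122998 OR make IN ('BMW', 'Toyota', 'Kia') → -2008
vin=M60: mileage >= 122998 OR make IN ('BMW', 'Toyota', 'Kia') → -2009
vin=M64: mileage >= 122998 OR make IN ('BMW', 'Toyota', 'Kia') → -2010
vin=M65: mileage >= 122998 OR make IN ('BMW', 'Toyota', 'Kia') → -2010
vin=M67: mileage >= 122998 OR make IN ('BMW', 'Toyota', 'Kia') → -2008
vin=M78: mileage >= 51780 AND doors > 3 → 2002
vin=M83: mileage >= 122998 OR make IN ('BMW', 'Toyota', 'Kia') → -2014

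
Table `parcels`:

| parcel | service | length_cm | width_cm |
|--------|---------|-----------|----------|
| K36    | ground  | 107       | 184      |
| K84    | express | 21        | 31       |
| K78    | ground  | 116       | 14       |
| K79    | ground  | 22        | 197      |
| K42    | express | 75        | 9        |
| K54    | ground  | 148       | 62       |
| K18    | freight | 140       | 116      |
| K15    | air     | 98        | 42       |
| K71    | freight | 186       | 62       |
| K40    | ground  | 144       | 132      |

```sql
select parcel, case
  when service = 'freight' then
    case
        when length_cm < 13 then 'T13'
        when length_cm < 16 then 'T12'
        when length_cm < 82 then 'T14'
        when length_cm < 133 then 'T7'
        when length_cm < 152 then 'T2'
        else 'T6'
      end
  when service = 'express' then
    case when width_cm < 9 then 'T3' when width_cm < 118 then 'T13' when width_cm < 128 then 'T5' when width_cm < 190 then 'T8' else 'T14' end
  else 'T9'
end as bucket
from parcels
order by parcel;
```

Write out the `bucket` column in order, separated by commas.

parcel=K15: service='air' → outer ELSE → T9
parcel=K18: service='freight' → inner[length_cm < 152] → T2
parcel=K36: service='ground' → outer ELSE → T9
parcel=K40: service='ground' → outer ELSE → T9
parcel=K42: service='express' → inner[width_cm < 118] → T13
parcel=K54: service='ground' → outer ELSE → T9
parcel=K71: service='freight' → inner[ELSE] → T6
parcel=K78: service='ground' → outer ELSE → T9
parcel=K79: service='ground' → outer ELSE → T9
parcel=K84: service='express' → inner[width_cm < 118] → T13

T9, T2, T9, T9, T13, T9, T6, T9, T9, T13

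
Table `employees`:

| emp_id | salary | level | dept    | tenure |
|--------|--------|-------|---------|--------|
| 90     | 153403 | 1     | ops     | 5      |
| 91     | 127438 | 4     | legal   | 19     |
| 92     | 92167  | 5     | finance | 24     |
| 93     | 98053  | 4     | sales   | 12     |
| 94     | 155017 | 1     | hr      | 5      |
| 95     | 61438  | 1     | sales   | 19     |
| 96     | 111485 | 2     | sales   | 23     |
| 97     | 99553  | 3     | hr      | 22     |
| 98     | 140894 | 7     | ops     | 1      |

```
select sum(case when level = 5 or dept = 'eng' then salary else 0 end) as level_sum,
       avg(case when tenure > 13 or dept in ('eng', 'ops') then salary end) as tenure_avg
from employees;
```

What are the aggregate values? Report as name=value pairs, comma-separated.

[level_sum: level = 5 or dept = 'eng']
emp_id=90: ✗
emp_id=91: ✗
emp_id=92: ✓ → 92167
emp_id=93: ✗
emp_id=94: ✗
emp_id=95: ✗
emp_id=96: ✗
emp_id=97: ✗
emp_id=98: ✗
level_sum = 92167
—
[tenure_avg: tenure > 13 or dept in ('eng', 'ops')]
emp_id=90: ✓ → 153403
emp_id=91: ✓ → 127438
emp_id=92: ✓ → 92167
emp_id=93: ✗
emp_id=94: ✗
emp_id=95: ✓ → 61438
emp_id=96: ✓ → 111485
emp_id=97: ✓ → 99553
emp_id=98: ✓ → 140894
tenure_avg = (153403 + 127438 + 92167 + 61438 + 111485 + 99553 + 140894) / 7 = 112339.7142857143

level_sum=92167, tenure_avg=112339.7142857143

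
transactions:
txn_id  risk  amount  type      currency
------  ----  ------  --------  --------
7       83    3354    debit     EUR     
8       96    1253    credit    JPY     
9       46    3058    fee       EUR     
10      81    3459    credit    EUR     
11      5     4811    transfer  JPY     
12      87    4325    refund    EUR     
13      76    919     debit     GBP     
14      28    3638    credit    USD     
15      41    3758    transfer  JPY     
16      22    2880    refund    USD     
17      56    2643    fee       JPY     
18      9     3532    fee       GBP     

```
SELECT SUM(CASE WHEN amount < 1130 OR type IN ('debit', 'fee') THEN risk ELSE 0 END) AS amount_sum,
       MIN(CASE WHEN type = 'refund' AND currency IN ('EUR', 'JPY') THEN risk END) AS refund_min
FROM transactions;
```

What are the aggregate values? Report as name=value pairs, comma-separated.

[amount_sum: amount < 1130 OR type IN ('debit', 'fee')]
txn_id=7: ✓ → 83
txn_id=8: ✗
txn_id=9: ✓ → 46
txn_id=10: ✗
txn_id=11: ✗
txn_id=12: ✗
txn_id=13: ✓ → 76
txn_id=14: ✗
txn_id=15: ✗
txn_id=16: ✗
txn_id=17: ✓ → 56
txn_id=18: ✓ → 9
amount_sum = 83 + 46 + 76 + 56 + 9 = 270
—
[refund_min: type = 'refund' AND currency IN ('EUR', 'JPY')]
txn_id=7: ✗
txn_id=8: ✗
txn_id=9: ✗
txn_id=10: ✗
txn_id=11: ✗
txn_id=12: ✓ → 87
txn_id=13: ✗
txn_id=14: ✗
txn_id=15: ✗
txn_id=16: ✗
txn_id=17: ✗
txn_id=18: ✗
refund_min = MIN(87) = 87

amount_sum=270, refund_min=87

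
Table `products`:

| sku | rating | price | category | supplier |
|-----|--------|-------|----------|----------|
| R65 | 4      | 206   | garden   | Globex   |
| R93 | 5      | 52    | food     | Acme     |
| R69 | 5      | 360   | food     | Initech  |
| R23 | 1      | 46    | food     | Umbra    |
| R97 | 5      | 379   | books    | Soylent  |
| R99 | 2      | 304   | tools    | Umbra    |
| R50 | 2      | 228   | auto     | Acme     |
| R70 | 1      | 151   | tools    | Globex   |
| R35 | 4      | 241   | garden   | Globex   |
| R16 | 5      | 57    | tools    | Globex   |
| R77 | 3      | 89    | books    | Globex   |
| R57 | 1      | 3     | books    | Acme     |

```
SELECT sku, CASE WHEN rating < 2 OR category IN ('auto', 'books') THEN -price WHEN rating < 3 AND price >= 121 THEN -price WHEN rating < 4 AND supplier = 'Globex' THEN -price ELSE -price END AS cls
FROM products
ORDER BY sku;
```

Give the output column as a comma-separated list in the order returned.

sku=R16: ELSE → -57
sku=R23: rating < 2 OR category IN ('auto', 'books') → -46
sku=R35: ELSE → -241
sku=R50: rating < 2 OR category IN ('auto', 'books') → -228
sku=R57: rating < 2 OR category IN ('auto', 'books') → -3
sku=R65: ELSE → -206
sku=R69: ELSE → -360
sku=R70: rating < 2 OR category IN ('auto', 'books') → -151
sku=R77: rating < 2 OR category IN ('auto', 'books') → -89
sku=R93: ELSE → -52
sku=R97: rating < 2 OR category IN ('auto', 'books') → -379
sku=R99: rating < 3 AND price >= 121 → -304

-57, -46, -241, -228, -3, -206, -360, -151, -89, -52, -379, -304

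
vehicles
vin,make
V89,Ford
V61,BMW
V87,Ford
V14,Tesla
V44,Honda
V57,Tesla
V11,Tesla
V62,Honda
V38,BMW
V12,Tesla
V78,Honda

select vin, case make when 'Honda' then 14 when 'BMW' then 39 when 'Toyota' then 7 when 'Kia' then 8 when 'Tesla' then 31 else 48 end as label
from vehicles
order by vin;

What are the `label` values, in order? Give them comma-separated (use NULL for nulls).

vin=V11: make='Tesla' → 31
vin=V12: make='Tesla' → 31
vin=V14: make='Tesla' → 31
vin=V38: make='BMW' → 39
vin=V44: make='Honda' → 14
vin=V57: make='Tesla' → 31
vin=V61: make='BMW' → 39
vin=V62: make='Honda' → 14
vin=V78: make='Honda' → 14
vin=V87: ELSE → 48
vin=V89: ELSE → 48

31, 31, 31, 39, 14, 31, 39, 14, 14, 48, 48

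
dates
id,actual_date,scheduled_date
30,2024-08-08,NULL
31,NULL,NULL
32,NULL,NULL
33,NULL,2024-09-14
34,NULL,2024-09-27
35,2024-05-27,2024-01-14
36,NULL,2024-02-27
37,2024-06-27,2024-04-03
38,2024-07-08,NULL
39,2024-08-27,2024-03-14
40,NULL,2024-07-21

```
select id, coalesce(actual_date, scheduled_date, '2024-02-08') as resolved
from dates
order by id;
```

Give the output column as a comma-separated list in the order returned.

2024-08-08, 2024-02-08, 2024-02-08, 2024-09-14, 2024-09-27, 2024-05-27, 2024-02-27, 2024-06-27, 2024-07-08, 2024-08-27, 2024-07-21

id=30: actual_date=2024-08-08 → 2024-08-08
id=31: actual_date=NULL, scheduled_date=NULL, → literal 2024-02-08 → 2024-02-08
id=32: actual_date=NULL, scheduled_date=NULL, → literal 2024-02-08 → 2024-02-08
id=33: actual_date=NULL, scheduled_date=2024-09-14 → 2024-09-14
id=34: actual_date=NULL, scheduled_date=2024-09-27 → 2024-09-27
id=35: actual_date=2024-05-27 → 2024-05-27
id=36: actual_date=NULL, scheduled_date=2024-02-27 → 2024-02-27
id=37: actual_date=2024-06-27 → 2024-06-27
id=38: actual_date=2024-07-08 → 2024-07-08
id=39: actual_date=2024-08-27 → 2024-08-27
id=40: actual_date=NULL, scheduled_date=2024-07-21 → 2024-07-21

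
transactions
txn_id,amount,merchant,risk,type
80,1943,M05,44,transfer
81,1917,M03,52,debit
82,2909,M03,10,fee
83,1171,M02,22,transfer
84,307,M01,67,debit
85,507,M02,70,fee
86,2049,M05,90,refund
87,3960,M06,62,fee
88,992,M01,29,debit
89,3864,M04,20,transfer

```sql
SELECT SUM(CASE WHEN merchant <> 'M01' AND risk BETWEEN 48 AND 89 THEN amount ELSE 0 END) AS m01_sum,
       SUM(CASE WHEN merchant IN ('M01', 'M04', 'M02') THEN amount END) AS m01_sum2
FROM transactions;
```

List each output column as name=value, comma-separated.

[m01_sum: merchant <> 'M01' AND risk BETWEEN 48 AND 89]
txn_id=80: ✗
txn_id=81: ✓ → 1917
txn_id=82: ✗
txn_id=83: ✗
txn_id=84: ✗
txn_id=85: ✓ → 507
txn_id=86: ✗
txn_id=87: ✓ → 3960
txn_id=88: ✗
txn_id=89: ✗
m01_sum = 1917 + 507 + 3960 = 6384
—
[m01_sum2: merchant IN ('M01', 'M04', 'M02')]
txn_id=80: ✗
txn_id=81: ✗
txn_id=82: ✗
txn_id=83: ✓ → 1171
txn_id=84: ✓ → 307
txn_id=85: ✓ → 507
txn_id=86: ✗
txn_id=87: ✗
txn_id=88: ✓ → 992
txn_id=89: ✓ → 3864
m01_sum2 = 1171 + 307 + 507 + 992 + 3864 = 6841

m01_sum=6384, m01_sum2=6841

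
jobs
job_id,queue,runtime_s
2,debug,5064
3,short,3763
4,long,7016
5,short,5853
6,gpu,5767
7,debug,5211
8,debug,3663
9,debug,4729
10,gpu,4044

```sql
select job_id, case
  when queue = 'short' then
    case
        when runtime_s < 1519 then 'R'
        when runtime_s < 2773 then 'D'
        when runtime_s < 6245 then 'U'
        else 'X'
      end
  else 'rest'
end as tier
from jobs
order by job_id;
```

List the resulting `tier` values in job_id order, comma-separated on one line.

rest, U, rest, U, rest, rest, rest, rest, rest

job_id=2: queue='debug' → outer ELSE → rest
job_id=3: queue='short' → inner[runtime_s < 6245] → U
job_id=4: queue='long' → outer ELSE → rest
job_id=5: queue='short' → inner[runtime_s < 6245] → U
job_id=6: queue='gpu' → outer ELSE → rest
job_id=7: queue='debug' → outer ELSE → rest
job_id=8: queue='debug' → outer ELSE → rest
job_id=9: queue='debug' → outer ELSE → rest
job_id=10: queue='gpu' → outer ELSE → rest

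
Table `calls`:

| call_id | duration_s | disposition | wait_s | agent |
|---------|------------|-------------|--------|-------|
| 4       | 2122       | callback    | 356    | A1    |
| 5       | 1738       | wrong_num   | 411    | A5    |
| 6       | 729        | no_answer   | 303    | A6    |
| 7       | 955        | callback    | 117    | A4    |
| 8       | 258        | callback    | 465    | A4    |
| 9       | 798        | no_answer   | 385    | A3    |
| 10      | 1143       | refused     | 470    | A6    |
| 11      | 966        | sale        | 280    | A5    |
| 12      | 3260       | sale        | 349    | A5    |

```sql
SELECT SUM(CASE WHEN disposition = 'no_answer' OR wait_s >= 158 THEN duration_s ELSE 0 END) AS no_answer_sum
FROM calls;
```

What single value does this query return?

call_id=4: ✓ → 2122
call_id=5: ✓ → 1738
call_id=6: ✓ → 729
call_id=7: ✗
call_id=8: ✓ → 258
call_id=9: ✓ → 798
call_id=10: ✓ → 1143
call_id=11: ✓ → 966
call_id=12: ✓ → 3260
no_answer_sum = 2122 + 1738 + 729 + 258 + 798 + 1143 + 966 + 3260 = 11014

11014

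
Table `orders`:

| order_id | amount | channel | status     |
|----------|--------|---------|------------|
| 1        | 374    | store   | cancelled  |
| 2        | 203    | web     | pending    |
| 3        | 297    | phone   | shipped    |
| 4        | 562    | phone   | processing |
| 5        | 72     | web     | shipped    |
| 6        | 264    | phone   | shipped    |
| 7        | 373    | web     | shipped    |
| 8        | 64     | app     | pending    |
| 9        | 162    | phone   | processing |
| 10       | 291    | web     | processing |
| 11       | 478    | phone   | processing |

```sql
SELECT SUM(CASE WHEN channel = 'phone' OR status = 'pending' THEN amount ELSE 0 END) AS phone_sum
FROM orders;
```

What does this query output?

2030

order_id=1: ✗
order_id=2: ✓ → 203
order_id=3: ✓ → 297
order_id=4: ✓ → 562
order_id=5: ✗
order_id=6: ✓ → 264
order_id=7: ✗
order_id=8: ✓ → 64
order_id=9: ✓ → 162
order_id=10: ✗
order_id=11: ✓ → 478
phone_sum = 203 + 297 + 562 + 264 + 64 + 162 + 478 = 2030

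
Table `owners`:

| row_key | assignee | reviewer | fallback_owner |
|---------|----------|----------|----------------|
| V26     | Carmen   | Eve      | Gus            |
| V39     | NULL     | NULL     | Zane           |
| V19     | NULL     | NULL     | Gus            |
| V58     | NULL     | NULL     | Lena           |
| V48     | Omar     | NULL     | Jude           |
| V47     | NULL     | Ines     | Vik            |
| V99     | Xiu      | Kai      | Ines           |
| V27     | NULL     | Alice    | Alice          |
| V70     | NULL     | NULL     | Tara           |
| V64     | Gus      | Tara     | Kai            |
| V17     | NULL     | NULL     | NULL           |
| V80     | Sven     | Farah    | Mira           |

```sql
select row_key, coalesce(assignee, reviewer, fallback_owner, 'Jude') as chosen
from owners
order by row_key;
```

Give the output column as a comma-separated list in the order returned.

Jude, Gus, Carmen, Alice, Zane, Ines, Omar, Lena, Gus, Tara, Sven, Xiu

row_key=V17: assignee=NULL, reviewer=NULL, fallback_owner=NULL, → literal Jude → Jude
row_key=V19: assignee=NULL, reviewer=NULL, fallback_owner=Gus → Gus
row_key=V26: assignee=Carmen → Carmen
row_key=V27: assignee=NULL, reviewer=Alice → Alice
row_key=V39: assignee=NULL, reviewer=NULL, fallback_owner=Zane → Zane
row_key=V47: assignee=NULL, reviewer=Ines → Ines
row_key=V48: assignee=Omar → Omar
row_key=V58: assignee=NULL, reviewer=NULL, fallback_owner=Lena → Lena
row_key=V64: assignee=Gus → Gus
row_key=V70: assignee=NULL, reviewer=NULL, fallback_owner=Tara → Tara
row_key=V80: assignee=Sven → Sven
row_key=V99: assignee=Xiu → Xiu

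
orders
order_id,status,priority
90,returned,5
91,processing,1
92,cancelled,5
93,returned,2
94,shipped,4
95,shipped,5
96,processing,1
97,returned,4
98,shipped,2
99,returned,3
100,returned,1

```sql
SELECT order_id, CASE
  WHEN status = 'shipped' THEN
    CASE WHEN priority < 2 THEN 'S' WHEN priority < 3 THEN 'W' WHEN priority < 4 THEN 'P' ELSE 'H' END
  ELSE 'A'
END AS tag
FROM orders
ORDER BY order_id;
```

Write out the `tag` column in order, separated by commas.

A, A, A, A, H, H, A, A, W, A, A

order_id=90: status='returned' → outer ELSE → A
order_id=91: status='processing' → outer ELSE → A
order_id=92: status='cancelled' → outer ELSE → A
order_id=93: status='returned' → outer ELSE → A
order_id=94: status='shipped' → inner[ELSE] → H
order_id=95: status='shipped' → inner[ELSE] → H
order_id=96: status='processing' → outer ELSE → A
order_id=97: status='returned' → outer ELSE → A
order_id=98: status='shipped' → inner[priority < 3] → W
order_id=99: status='returned' → outer ELSE → A
order_id=100: status='returned' → outer ELSE → A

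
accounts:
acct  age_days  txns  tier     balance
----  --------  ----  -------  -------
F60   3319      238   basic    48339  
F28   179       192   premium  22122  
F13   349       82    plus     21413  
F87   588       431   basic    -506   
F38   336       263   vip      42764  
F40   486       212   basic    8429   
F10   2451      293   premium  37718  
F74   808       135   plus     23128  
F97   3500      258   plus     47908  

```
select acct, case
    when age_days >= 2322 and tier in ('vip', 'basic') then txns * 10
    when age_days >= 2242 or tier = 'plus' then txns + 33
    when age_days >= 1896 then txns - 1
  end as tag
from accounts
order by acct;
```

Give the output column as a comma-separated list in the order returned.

326, 115, NULL, NULL, NULL, 2380, 168, NULL, 291

acct=F10: age_days >= 2242 or tier = 'plus' → 326
acct=F13: age_days >= 2242 or tier = 'plus' → 115
acct=F28: (no match → NULL) → NULL
acct=F38: (no match → NULL) → NULL
acct=F40: (no match → NULL) → NULL
acct=F60: age_days >= 2322 and tier in ('vip', 'basic') → 2380
acct=F74: age_days >= 2242 or tier = 'plus' → 168
acct=F87: (no match → NULL) → NULL
acct=F97: age_days >= 2242 or tier = 'plus' → 291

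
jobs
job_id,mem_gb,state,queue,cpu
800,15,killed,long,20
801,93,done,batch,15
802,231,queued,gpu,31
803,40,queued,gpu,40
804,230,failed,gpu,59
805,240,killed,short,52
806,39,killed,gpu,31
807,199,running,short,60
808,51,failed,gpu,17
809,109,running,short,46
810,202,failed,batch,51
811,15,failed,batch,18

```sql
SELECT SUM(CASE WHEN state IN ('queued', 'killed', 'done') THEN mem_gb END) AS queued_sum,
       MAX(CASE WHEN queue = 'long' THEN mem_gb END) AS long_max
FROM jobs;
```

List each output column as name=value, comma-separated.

queued_sum=658, long_max=15

[queued_sum: state IN ('queued', 'killed', 'done')]
job_id=800: ✓ → 15
job_id=801: ✓ → 93
job_id=802: ✓ → 231
job_id=803: ✓ → 40
job_id=804: ✗
job_id=805: ✓ → 240
job_id=806: ✓ → 39
job_id=807: ✗
job_id=808: ✗
job_id=809: ✗
job_id=810: ✗
job_id=811: ✗
queued_sum = 15 + 93 + 231 + 40 + 240 + 39 = 658
—
[long_max: queue = 'long']
job_id=800: ✓ → 15
job_id=801: ✗
job_id=802: ✗
job_id=803: ✗
job_id=804: ✗
job_id=805: ✗
job_id=806: ✗
job_id=807: ✗
job_id=808: ✗
job_id=809: ✗
job_id=810: ✗
job_id=811: ✗
long_max = MAX(15) = 15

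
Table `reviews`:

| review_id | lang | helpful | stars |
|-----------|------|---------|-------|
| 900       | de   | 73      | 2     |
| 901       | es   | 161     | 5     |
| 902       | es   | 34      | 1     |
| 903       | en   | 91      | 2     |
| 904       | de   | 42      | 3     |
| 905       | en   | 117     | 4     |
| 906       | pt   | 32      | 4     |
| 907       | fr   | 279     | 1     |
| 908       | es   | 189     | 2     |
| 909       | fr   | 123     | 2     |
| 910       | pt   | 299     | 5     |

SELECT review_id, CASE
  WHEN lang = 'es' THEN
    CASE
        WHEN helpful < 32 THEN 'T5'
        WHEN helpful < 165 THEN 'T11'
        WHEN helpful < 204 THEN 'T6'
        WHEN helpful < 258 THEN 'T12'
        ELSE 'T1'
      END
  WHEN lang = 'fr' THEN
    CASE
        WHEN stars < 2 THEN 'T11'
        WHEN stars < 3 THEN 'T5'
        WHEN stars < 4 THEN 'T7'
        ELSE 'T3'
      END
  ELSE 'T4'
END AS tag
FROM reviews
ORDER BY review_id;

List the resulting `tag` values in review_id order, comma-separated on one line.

T4, T11, T11, T4, T4, T4, T4, T11, T6, T5, T4

review_id=900: lang='de' → outer ELSE → T4
review_id=901: lang='es' → inner[helpful < 165] → T11
review_id=902: lang='es' → inner[helpful < 165] → T11
review_id=903: lang='en' → outer ELSE → T4
review_id=904: lang='de' → outer ELSE → T4
review_id=905: lang='en' → outer ELSE → T4
review_id=906: lang='pt' → outer ELSE → T4
review_id=907: lang='fr' → inner[stars < 2] → T11
review_id=908: lang='es' → inner[helpful < 204] → T6
review_id=909: lang='fr' → inner[stars < 3] → T5
review_id=910: lang='pt' → outer ELSE → T4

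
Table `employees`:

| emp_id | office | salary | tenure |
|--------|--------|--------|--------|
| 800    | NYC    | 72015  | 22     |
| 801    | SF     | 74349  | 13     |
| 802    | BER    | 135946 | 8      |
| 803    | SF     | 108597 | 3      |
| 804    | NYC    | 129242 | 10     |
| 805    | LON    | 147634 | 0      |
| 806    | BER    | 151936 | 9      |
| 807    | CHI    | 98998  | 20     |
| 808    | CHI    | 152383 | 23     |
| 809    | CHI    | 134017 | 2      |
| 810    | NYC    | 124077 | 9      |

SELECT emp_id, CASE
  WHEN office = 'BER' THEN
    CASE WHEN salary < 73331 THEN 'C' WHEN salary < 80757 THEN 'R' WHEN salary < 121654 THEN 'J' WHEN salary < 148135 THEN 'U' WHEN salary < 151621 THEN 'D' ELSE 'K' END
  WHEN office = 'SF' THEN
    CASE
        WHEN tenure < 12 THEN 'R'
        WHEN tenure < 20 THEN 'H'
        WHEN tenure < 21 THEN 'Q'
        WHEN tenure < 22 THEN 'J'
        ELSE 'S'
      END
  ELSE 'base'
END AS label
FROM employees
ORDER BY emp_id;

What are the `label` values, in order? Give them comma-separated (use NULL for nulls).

base, H, U, R, base, base, K, base, base, base, base

emp_id=800: office='NYC' → outer ELSE → base
emp_id=801: office='SF' → inner[tenure < 20] → H
emp_id=802: office='BER' → inner[salary < 148135] → U
emp_id=803: office='SF' → inner[tenure < 12] → R
emp_id=804: office='NYC' → outer ELSE → base
emp_id=805: office='LON' → outer ELSE → base
emp_id=806: office='BER' → inner[ELSE] → K
emp_id=807: office='CHI' → outer ELSE → base
emp_id=808: office='CHI' → outer ELSE → base
emp_id=809: office='CHI' → outer ELSE → base
emp_id=810: office='NYC' → outer ELSE → base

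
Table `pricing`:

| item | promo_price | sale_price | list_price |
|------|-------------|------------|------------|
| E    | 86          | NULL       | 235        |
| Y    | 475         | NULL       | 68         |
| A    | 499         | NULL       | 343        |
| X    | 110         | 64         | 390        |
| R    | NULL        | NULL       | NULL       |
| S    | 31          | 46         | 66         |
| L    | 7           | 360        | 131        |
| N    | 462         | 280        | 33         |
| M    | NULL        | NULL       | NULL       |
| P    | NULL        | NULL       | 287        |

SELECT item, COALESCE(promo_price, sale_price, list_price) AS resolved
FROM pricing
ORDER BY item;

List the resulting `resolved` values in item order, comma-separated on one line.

item=A: promo_price=499 → 499
item=E: promo_price=86 → 86
item=L: promo_price=7 → 7
item=M: promo_price=NULL, sale_price=NULL, list_price=NULL (all NULL) → NULL
item=N: promo_price=462 → 462
item=P: promo_price=NULL, sale_price=NULL, list_price=287 → 287
item=R: promo_price=NULL, sale_price=NULL, list_price=NULL (all NULL) → NULL
item=S: promo_price=31 → 31
item=X: promo_price=110 → 110
item=Y: promo_price=475 → 475

499, 86, 7, NULL, 462, 287, NULL, 31, 110, 475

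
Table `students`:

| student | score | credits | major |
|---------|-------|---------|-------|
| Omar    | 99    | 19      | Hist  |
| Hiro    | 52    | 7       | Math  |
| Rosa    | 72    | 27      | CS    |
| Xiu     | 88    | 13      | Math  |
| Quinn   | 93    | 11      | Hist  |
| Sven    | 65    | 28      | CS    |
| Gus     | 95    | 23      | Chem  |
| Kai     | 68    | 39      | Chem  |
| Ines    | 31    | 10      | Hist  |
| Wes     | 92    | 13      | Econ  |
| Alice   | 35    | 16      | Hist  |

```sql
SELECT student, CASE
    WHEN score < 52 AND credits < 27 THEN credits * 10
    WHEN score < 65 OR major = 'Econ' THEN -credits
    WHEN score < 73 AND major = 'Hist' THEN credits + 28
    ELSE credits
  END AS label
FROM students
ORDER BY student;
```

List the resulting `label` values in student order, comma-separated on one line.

160, 23, -7, 100, 39, 19, 11, 27, 28, -13, 13

student=Alice: score < 52 AND credits < 27 → 160
student=Gus: ELSE → 23
student=Hiro: score < 65 OR major = 'Econ' → -7
student=Ines: score < 52 AND credits < 27 → 100
student=Kai: ELSE → 39
student=Omar: ELSE → 19
student=Quinn: ELSE → 11
student=Rosa: ELSE → 27
student=Sven: ELSE → 28
student=Wes: score < 65 OR major = 'Econ' → -13
student=Xiu: ELSE → 13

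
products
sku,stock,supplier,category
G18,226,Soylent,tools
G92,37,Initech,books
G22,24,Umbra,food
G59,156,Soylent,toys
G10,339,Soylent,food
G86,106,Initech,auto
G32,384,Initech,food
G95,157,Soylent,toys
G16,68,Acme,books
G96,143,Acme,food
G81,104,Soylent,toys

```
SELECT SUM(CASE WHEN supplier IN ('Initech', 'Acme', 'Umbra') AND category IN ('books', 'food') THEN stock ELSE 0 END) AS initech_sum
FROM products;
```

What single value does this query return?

sku=G18: ✗
sku=G92: ✓ → 37
sku=G22: ✓ → 24
sku=G59: ✗
sku=G10: ✗
sku=G86: ✗
sku=G32: ✓ → 384
sku=G95: ✗
sku=G16: ✓ → 68
sku=G96: ✓ → 143
sku=G81: ✗
initech_sum = 37 + 24 + 384 + 68 + 143 = 656

656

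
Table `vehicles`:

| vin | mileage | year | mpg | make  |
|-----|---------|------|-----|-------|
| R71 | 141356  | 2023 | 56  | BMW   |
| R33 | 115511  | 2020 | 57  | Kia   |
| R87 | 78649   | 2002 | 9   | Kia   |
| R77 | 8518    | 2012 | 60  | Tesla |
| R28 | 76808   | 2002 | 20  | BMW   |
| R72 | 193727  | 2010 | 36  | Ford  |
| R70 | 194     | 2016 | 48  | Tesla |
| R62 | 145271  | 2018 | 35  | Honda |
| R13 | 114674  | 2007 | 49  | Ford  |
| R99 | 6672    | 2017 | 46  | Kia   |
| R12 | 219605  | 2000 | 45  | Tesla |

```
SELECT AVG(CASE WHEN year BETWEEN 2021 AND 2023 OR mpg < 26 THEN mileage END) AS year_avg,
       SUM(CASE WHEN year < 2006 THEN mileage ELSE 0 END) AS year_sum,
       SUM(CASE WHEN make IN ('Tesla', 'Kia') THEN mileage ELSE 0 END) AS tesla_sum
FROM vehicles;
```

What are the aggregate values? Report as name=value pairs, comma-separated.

year_avg=98937.6666666667, year_sum=375062, tesla_sum=429149

[year_avg: year BETWEEN 2021 AND 2023 OR mpg < 26]
vin=R71: ✓ → 141356
vin=R33: ✗
vin=R87: ✓ → 78649
vin=R77: ✗
vin=R28: ✓ → 76808
vin=R72: ✗
vin=R70: ✗
vin=R62: ✗
vin=R13: ✗
vin=R99: ✗
vin=R12: ✗
year_avg = (141356 + 78649 + 76808) / 3 = 98937.6666666667
—
[year_sum: year < 2006]
vin=R71: ✗
vin=R33: ✗
vin=R87: ✓ → 78649
vin=R77: ✗
vin=R28: ✓ → 76808
vin=R72: ✗
vin=R70: ✗
vin=R62: ✗
vin=R13: ✗
vin=R99: ✗
vin=R12: ✓ → 219605
year_sum = 78649 + 76808 + 219605 = 375062
—
[tesla_sum: make IN ('Tesla', 'Kia')]
vin=R71: ✗
vin=R33: ✓ → 115511
vin=R87: ✓ → 78649
vin=R77: ✓ → 8518
vin=R28: ✗
vin=R72: ✗
vin=R70: ✓ → 194
vin=R62: ✗
vin=R13: ✗
vin=R99: ✓ → 6672
vin=R12: ✓ → 219605
tesla_sum = 115511 + 78649 + 8518 + 194 + 6672 + 219605 = 429149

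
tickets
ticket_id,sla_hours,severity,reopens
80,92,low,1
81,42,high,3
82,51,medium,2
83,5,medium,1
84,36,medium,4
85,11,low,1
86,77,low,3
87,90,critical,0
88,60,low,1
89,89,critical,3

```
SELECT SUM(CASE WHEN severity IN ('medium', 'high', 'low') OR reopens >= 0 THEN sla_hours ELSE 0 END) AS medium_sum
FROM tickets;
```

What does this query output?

ticket_id=80: ✓ → 92
ticket_id=81: ✓ → 42
ticket_id=82: ✓ → 51
ticket_id=83: ✓ → 5
ticket_id=84: ✓ → 36
ticket_id=85: ✓ → 11
ticket_id=86: ✓ → 77
ticket_id=87: ✓ → 90
ticket_id=88: ✓ → 60
ticket_id=89: ✓ → 89
medium_sum = 92 + 42 + 51 + 5 + 36 + 11 + 77 + 90 + 60 + 89 = 553

553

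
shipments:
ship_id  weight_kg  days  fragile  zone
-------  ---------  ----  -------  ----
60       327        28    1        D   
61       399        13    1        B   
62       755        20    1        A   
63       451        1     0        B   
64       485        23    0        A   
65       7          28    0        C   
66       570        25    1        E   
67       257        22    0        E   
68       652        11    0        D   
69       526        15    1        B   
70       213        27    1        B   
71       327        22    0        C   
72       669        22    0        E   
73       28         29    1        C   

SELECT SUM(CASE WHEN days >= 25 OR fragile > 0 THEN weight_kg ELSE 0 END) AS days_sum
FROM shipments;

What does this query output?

2825

ship_id=60: ✓ → 327
ship_id=61: ✓ → 399
ship_id=62: ✓ → 755
ship_id=63: ✗
ship_id=64: ✗
ship_id=65: ✓ → 7
ship_id=66: ✓ → 570
ship_id=67: ✗
ship_id=68: ✗
ship_id=69: ✓ → 526
ship_id=70: ✓ → 213
ship_id=71: ✗
ship_id=72: ✗
ship_id=73: ✓ → 28
days_sum = 327 + 399 + 755 + 7 + 570 + 526 + 213 + 28 = 2825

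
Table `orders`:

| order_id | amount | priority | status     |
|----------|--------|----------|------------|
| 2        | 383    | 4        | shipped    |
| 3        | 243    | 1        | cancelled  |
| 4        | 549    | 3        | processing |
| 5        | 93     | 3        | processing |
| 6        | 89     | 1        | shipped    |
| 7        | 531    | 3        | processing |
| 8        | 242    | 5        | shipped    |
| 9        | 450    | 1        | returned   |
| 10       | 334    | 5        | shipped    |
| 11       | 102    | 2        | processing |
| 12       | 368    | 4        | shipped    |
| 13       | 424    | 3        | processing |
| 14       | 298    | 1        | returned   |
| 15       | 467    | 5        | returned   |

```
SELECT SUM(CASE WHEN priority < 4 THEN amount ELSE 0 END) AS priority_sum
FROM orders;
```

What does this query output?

order_id=2: ✗
order_id=3: ✓ → 243
order_id=4: ✓ → 549
order_id=5: ✓ → 93
order_id=6: ✓ → 89
order_id=7: ✓ → 531
order_id=8: ✗
order_id=9: ✓ → 450
order_id=10: ✗
order_id=11: ✓ → 102
order_id=12: ✗
order_id=13: ✓ → 424
order_id=14: ✓ → 298
order_id=15: ✗
priority_sum = 243 + 549 + 93 + 89 + 531 + 450 + 102 + 424 + 298 = 2779

2779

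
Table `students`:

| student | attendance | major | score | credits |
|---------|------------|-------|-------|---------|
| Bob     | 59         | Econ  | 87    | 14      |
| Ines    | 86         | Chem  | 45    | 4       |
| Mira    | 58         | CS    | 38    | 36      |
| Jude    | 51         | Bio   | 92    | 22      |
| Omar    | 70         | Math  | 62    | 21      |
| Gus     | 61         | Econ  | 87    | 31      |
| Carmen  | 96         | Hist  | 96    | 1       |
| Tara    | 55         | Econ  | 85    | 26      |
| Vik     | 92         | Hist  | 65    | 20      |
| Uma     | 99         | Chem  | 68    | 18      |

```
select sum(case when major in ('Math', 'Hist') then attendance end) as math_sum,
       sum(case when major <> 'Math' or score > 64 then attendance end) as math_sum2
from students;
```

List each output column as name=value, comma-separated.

math_sum=258, math_sum2=657

[math_sum: major in ('Math', 'Hist')]
student=Bob: ✗
student=Ines: ✗
student=Mira: ✗
student=Jude: ✗
student=Omar: ✓ → 70
student=Gus: ✗
student=Carmen: ✓ → 96
student=Tara: ✗
student=Vik: ✓ → 92
student=Uma: ✗
math_sum = 70 + 96 + 92 = 258
—
[math_sum2: major <> 'Math' or score > 64]
student=Bob: ✓ → 59
student=Ines: ✓ → 86
student=Mira: ✓ → 58
student=Jude: ✓ → 51
student=Omar: ✗
student=Gus: ✓ → 61
student=Carmen: ✓ → 96
student=Tara: ✓ → 55
student=Vik: ✓ → 92
student=Uma: ✓ → 99
math_sum2 = 59 + 86 + 58 + 51 + 61 + 96 + 55 + 92 + 99 = 657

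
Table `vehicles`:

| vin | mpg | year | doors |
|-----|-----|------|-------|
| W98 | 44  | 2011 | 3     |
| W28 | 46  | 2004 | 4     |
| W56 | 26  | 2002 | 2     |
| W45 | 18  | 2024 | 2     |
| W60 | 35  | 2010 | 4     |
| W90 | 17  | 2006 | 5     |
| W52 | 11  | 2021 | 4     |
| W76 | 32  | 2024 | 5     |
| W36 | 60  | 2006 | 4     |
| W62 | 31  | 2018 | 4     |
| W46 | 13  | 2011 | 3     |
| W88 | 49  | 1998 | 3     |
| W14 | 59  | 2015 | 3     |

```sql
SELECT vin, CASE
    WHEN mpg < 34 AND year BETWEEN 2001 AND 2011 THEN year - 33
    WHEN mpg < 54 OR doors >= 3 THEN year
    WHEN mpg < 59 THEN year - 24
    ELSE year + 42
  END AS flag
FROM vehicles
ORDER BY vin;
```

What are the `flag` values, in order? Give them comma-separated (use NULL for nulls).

vin=W14: mpg < 54 OR doors >= 3 → 2015
vin=W28: mpg < 54 OR doors >= 3 → 2004
vin=W36: mpg < 54 OR doors >= 3 → 2006
vin=W45: mpg < 54 OR doors >= 3 → 2024
vin=W46: mpg < 34 AND year BETWEEN 2001 AND 2011 → 1978
vin=W52: mpg < 54 OR doors >= 3 → 2021
vin=W56: mpg < 34 AND year BETWEEN 2001 AND 2011 → 1969
vin=W60: mpg < 54 OR doors >= 3 → 2010
vin=W62: mpg < 54 OR doors >= 3 → 2018
vin=W76: mpg < 54 OR doors >= 3 → 2024
vin=W88: mpg < 54 OR doors >= 3 → 1998
vin=W90: mpg < 34 AND year BETWEEN 2001 AND 2011 → 1973
vin=W98: mpg < 54 OR doors >= 3 → 2011

2015, 2004, 2006, 2024, 1978, 2021, 1969, 2010, 2018, 2024, 1998, 1973, 2011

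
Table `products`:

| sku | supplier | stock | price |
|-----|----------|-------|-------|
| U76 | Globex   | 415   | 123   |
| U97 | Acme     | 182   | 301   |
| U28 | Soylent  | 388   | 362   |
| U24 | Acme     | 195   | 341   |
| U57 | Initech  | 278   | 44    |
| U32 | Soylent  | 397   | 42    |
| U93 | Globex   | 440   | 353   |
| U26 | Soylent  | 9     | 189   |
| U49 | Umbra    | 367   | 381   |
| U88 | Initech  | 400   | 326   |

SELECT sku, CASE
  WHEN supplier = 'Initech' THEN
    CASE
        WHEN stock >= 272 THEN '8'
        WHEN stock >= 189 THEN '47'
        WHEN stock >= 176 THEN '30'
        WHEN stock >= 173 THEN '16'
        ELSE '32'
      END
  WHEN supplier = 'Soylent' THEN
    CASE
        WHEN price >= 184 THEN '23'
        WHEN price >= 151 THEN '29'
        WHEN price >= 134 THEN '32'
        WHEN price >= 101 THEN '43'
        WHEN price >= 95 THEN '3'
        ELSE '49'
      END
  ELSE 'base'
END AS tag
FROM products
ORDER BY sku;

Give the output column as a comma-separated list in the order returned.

base, 23, 23, 49, base, 8, base, 8, base, base

sku=U24: supplier='Acme' → outer ELSE → base
sku=U26: supplier='Soylent' → inner[price >= 184] → 23
sku=U28: supplier='Soylent' → inner[price >= 184] → 23
sku=U32: supplier='Soylent' → inner[ELSE] → 49
sku=U49: supplier='Umbra' → outer ELSE → base
sku=U57: supplier='Initech' → inner[stock >= 272] → 8
sku=U76: supplier='Globex' → outer ELSE → base
sku=U88: supplier='Initech' → inner[stock >= 272] → 8
sku=U93: supplier='Globex' → outer ELSE → base
sku=U97: supplier='Acme' → outer ELSE → base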